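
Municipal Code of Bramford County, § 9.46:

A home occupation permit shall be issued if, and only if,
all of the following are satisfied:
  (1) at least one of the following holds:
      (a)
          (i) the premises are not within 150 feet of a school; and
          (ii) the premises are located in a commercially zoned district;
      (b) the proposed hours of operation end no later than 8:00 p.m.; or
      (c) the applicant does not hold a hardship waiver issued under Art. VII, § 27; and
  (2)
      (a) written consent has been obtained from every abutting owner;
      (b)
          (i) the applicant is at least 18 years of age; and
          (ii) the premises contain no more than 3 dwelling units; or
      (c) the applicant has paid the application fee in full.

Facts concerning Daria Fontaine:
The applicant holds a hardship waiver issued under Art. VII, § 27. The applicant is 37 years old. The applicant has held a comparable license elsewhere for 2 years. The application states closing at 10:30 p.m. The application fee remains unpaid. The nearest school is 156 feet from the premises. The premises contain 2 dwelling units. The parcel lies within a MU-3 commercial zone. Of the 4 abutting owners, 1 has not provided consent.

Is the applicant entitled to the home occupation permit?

(i) ≥150 ft from school — holds.
(ii) commercially zoned — holds.
(a) = T AND T = true.
(b) closes by 8 p.m. — fails.
(c) not (hardship waiver) — not met.
(1) = T OR F OR F = true.
(a) all abutters consent — not met.
(i) age ≥ 18 — holds.
(ii) ≤ 3 units — met.
So (b) is satisfied (T AND T).
(c) fee paid — not satisfied.
(2): F OR T OR F → true.
Overall = T AND T = true.

Yes — granted.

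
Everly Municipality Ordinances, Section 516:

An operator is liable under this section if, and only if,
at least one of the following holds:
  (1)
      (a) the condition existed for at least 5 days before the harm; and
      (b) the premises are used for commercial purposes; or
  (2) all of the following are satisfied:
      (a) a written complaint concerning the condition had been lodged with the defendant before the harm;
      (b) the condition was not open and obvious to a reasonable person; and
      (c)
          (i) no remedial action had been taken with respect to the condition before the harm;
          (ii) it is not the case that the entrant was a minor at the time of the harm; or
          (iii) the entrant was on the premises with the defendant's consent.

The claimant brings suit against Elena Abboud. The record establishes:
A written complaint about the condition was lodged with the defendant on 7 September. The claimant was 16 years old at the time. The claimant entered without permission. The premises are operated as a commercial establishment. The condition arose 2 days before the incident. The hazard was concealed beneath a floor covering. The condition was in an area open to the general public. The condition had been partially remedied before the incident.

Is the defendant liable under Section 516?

(a) condition ≥5 days old — not met.
(b) commercial use — holds.
(1): F AND T → false.
(a) complaint lodged — met.
(b) not open/obvious — met.
(i) no remedial action — not met.
(ii) not (entrant a minor) — fails.
(iii) consent to enter — not satisfied.
(c) = F OR F OR F = false.
So (2) is not satisfied (T AND T AND F).
Overall: F OR F → false.

No — not liable.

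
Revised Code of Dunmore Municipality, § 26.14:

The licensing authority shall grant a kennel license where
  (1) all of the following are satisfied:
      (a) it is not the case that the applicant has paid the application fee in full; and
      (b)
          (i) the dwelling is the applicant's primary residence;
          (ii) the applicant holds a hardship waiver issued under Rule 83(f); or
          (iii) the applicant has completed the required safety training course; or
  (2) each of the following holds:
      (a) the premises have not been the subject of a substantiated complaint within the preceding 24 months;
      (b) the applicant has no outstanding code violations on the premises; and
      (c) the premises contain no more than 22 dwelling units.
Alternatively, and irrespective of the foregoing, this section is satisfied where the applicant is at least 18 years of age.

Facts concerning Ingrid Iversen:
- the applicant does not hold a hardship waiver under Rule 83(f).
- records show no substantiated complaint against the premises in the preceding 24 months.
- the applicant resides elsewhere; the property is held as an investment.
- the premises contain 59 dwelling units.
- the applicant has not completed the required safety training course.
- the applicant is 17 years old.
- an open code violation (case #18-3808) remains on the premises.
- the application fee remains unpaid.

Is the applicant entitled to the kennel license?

(a) not (fee paid) — met.
(i) primary residence — fails.
(ii) hardship waiver — fails.
(iii) safety training — fails.
So (b) is not satisfied (F OR F OR F).
(1) = T AND F = false.
(a) no complaint in 24 mo. — satisfied.
(b) no code violations — not met.
(c) ≤ 22 units — not met.
So (2) is not satisfied (T AND F AND F).
Overall = F OR F = false.
Exception (age ≥ 18) — not satisfied.
Result: main false OR exception false → false.

No — denied.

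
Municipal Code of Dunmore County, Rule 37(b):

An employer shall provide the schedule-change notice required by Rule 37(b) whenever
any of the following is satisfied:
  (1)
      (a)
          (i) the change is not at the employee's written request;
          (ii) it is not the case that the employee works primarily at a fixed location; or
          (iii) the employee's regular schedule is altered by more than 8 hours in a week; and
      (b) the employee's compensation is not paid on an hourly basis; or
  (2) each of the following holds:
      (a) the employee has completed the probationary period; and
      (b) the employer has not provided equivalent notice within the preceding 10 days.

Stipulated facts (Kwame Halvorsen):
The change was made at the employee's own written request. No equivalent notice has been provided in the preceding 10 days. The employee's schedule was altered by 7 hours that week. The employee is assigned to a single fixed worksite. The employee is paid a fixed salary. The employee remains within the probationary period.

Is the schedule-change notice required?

No — not required.

(i) not employee-requested — fails.
(ii) not (fixed location) — not met.
(iii) schedule shift > 8h — not satisfied.
(a): F OR F OR F → false.
(b) not (hourly-paid) — met.
So (1) is not satisfied (F AND T).
(a) past probation — fails.
(b) no recent notice — met.
So (2) is not satisfied (F AND T).
So Overall is not satisfied (F OR F).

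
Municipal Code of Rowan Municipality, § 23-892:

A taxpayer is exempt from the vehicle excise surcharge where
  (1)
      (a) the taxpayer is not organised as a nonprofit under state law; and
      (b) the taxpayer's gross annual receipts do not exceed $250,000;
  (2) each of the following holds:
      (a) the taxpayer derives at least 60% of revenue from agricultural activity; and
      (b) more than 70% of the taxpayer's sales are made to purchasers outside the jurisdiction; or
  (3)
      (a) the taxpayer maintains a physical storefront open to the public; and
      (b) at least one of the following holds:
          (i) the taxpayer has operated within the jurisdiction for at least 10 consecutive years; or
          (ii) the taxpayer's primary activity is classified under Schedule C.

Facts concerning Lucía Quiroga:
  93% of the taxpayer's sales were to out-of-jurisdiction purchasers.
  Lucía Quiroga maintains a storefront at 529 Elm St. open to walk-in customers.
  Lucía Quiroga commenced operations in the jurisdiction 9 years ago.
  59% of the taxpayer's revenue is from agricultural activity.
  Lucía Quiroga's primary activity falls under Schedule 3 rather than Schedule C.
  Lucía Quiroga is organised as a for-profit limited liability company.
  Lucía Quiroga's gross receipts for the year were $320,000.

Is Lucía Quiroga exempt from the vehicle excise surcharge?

No — not exempt.

(a) not (nonprofit) — met.
(b) receipts ≤ $250,000 — not satisfied.
(1): T AND F → false.
(a) ≥60% agricultural — not satisfied.
(b) >70% out-of-jur. sales — met.
(2): F AND T → false.
(a) has storefront — met.
(i) ≥ 10 yrs in jurisdiction — not met.
(ii) Schedule C activity — fails.
So (b) is not satisfied (F OR F).
(3) = T AND F = false.
Overall: F OR F OR F → false.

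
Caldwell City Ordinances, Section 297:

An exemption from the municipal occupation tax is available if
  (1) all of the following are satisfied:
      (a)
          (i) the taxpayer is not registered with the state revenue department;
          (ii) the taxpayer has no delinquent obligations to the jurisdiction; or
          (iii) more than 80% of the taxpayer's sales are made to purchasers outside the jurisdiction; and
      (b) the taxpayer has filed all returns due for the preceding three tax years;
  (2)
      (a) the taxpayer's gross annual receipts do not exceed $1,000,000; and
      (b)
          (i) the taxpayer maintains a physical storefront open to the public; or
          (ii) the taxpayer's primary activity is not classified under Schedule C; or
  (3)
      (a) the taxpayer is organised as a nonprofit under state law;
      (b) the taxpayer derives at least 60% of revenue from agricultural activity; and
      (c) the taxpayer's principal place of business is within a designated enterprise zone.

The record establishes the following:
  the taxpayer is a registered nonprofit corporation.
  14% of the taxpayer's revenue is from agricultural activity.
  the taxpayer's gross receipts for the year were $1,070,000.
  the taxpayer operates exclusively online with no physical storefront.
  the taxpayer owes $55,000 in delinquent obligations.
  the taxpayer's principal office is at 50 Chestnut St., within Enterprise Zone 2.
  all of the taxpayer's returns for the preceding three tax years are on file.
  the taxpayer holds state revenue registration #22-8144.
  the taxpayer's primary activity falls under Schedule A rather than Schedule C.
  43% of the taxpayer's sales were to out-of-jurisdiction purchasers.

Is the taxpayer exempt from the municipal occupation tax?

No — not exempt.

(i) not (state-registered) — not met.
(ii) no delinquency — not satisfied.
(iii) >80% out-of-jur. sales — not satisfied.
(a): F OR F OR F → false.
(b) returns current — holds.
(1): F AND T → false.
(a) receipts ≤ $1,000,000 — fails.
(i) has storefront — fails.
(ii) not (Schedule C activity) — satisfied.
(b): F OR T → true.
So (2) is not satisfied (F AND T).
(a) nonprofit — met.
(b) ≥60% agricultural — fails.
(c) in enterprise zone — holds.
(3): T AND F AND T → false.
Overall: F OR F OR F → false.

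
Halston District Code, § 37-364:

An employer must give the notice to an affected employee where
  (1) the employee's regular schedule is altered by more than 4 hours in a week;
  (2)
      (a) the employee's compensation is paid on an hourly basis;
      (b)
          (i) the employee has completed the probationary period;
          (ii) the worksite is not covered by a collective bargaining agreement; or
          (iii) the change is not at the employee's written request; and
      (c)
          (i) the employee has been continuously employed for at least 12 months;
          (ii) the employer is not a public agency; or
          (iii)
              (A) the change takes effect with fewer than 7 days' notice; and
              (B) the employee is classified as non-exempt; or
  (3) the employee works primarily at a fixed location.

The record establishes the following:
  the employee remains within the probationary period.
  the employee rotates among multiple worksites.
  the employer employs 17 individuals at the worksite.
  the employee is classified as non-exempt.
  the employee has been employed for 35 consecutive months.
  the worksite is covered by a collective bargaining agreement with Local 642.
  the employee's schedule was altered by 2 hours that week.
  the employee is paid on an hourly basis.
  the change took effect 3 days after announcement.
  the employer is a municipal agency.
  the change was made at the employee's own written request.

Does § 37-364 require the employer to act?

No — not required.

(1) schedule shift > 4h — not satisfied.
(a) hourly-paid — met.
(i) past probation — not satisfied.
(ii) no CBA — not satisfied.
(iii) not employee-requested — not satisfied.
(b): F OR F OR F → false.
(i) tenure ≥ 12 mo. — satisfied.
(ii) not (public agency) — not satisfied.
(A) < 7 days' notice — satisfied.
(B) non-exempt — met.
(iii): T AND T → true.
(c) = T OR F OR T = true.
(2) = T AND F AND T = false.
(3) fixed location — not satisfied.
Overall = F OR F OR F = false.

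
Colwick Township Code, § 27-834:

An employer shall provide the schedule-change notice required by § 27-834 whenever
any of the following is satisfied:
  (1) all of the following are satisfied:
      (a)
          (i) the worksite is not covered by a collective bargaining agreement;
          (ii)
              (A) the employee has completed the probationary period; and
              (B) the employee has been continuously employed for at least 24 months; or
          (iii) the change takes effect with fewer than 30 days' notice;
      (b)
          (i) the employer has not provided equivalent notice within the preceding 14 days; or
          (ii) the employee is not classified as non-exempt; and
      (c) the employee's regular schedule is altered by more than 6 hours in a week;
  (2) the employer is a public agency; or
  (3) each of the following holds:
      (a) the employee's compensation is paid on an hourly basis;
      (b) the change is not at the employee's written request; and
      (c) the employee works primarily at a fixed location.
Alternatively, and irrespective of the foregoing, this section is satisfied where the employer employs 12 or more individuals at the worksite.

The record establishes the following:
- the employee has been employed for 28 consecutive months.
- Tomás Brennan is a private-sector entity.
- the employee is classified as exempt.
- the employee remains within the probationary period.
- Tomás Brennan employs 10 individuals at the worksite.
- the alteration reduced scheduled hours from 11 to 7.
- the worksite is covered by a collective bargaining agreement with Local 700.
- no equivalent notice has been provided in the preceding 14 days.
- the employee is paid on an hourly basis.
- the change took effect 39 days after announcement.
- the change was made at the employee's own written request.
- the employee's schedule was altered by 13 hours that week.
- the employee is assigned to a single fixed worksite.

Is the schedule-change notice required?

(i) no CBA — fails.
(A) past probation — fails.
(B) tenure ≥ 24 mo. — holds.
(ii): F AND T → false.
(iii) < 30 days' notice — fails.
(a) = F OR F OR F = false.
(i) no recent notice — holds.
(ii) not (non-exempt) — holds.
(b) = T OR T = true.
(c) schedule shift > 6h — met.
(1): F AND T AND T → false.
(2) public agency — not met.
(a) hourly-paid — satisfied.
(b) not employee-requested — not met.
(c) fixed location — satisfied.
(3) = T AND F AND T = false.
Overall = F OR F OR F = false.
Exception (≥ 12 at site) — not satisfied.
Result: main false OR exception false → false.

No — not required.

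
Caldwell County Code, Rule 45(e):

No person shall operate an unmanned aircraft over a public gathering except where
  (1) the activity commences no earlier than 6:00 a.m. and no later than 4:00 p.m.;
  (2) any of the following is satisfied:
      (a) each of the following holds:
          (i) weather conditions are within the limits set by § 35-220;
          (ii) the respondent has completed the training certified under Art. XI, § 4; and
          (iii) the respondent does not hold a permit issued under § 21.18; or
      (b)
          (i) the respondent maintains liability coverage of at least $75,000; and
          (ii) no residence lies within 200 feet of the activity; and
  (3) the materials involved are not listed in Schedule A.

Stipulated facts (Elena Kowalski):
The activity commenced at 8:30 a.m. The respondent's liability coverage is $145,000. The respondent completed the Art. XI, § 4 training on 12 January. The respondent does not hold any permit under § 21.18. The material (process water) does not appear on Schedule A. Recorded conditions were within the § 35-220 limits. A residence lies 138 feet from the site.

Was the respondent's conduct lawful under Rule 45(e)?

(1) start within hours — holds.
(i) weather ok — met.
(ii) training certified — holds.
(iii) not (holds permit) — satisfied.
(a): T AND T AND T → true.
(i) coverage ≥ $75,000 — satisfied.
(ii) no residence in 200 ft — not satisfied.
(b): T AND F → false.
(2): T OR F → true.
(3) not (Schedule A material) — met.
Overall = T AND T AND T = true.

Yes — lawful.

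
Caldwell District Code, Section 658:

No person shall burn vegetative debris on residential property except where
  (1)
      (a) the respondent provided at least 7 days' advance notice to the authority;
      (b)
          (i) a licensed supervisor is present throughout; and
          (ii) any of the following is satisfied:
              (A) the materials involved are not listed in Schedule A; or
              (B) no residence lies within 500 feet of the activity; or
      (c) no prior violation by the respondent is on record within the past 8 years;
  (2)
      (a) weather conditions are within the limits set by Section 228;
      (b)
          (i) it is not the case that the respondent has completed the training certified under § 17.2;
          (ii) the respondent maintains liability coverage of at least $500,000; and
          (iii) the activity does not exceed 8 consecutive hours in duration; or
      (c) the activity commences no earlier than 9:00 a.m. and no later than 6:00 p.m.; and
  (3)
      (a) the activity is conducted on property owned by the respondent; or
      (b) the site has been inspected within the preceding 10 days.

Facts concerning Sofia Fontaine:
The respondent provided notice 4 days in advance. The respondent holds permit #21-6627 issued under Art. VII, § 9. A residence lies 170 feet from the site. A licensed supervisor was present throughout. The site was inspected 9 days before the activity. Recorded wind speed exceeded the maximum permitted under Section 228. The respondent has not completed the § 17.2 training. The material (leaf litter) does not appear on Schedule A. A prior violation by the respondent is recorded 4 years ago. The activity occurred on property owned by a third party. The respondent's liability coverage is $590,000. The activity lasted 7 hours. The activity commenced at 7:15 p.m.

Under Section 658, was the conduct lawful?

(a) ≥7 days' notice — not satisfied.
(i) supervisor present — met.
(A) not (Schedule A material) — holds.
(B) no residence in 500 ft — not satisfied.
So (ii) is satisfied (T OR F).
(b): T AND T → true.
(c) no prior violation — not met.
(1) = F OR T OR F = true.
(a) weather ok — not met.
(i) not (training certified) — holds.
(ii) coverage ≥ $500,000 — holds.
(iii) ≤ 8 hrs duration — met.
(b) = T AND T AND T = true.
(c) start within hours — not satisfied.
(2): F OR T OR F → true.
(a) own property — not met.
(b) site inspected — satisfied.
So (3) is satisfied (F OR T).
Overall: T AND T AND T → true.

Yes — lawful.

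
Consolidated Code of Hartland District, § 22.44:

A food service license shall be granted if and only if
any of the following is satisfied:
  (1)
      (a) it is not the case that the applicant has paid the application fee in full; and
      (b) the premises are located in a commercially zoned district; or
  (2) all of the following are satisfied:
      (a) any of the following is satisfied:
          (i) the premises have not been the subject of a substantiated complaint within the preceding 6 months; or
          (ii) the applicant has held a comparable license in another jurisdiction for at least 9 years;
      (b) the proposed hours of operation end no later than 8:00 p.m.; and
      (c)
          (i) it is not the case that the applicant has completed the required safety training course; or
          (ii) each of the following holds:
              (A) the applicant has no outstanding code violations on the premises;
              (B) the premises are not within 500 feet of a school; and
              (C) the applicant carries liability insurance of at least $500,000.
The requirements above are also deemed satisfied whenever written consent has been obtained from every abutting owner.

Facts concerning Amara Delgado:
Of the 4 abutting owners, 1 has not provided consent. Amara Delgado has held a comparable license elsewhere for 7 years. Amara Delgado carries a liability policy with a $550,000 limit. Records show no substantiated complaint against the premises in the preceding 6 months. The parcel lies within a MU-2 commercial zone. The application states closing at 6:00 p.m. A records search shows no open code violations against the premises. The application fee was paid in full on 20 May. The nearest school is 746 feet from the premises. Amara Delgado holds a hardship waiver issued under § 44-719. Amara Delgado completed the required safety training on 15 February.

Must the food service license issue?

(a) not (fee paid) — not satisfied.
(b) commercially zoned — met.
So (1) is not satisfied (F AND T).
(i) no complaint in 6 mo. — satisfied.
(ii) prior license ≥ 9 yr — not met.
(a) = T OR F = true.
(b) closes by 8 p.m. — met.
(i) not (safety training) — not met.
(A) no code violations — satisfied.
(B) ≥500 ft from school — holds.
(C) insurance ≥ $500,000 — satisfied.
(ii) = T AND T AND T = true.
So (c) is satisfied (F OR T).
So (2) is satisfied (T AND T AND T).
Overall: F OR T → true.
Exception (all abutters consent) — not satisfied.
Result: main true OR exception false → true.

Yes — granted.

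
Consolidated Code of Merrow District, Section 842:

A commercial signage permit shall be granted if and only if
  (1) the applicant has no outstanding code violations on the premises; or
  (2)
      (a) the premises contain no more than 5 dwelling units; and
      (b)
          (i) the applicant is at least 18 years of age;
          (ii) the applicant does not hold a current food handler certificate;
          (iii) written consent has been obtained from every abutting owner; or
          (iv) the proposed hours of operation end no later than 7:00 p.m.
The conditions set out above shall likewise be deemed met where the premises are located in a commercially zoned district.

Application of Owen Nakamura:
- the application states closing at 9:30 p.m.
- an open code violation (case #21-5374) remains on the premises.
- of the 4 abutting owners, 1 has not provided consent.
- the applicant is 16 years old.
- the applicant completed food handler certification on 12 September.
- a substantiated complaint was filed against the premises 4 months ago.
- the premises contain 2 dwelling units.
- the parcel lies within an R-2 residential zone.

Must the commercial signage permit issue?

No — denied.

(1) no code violations — fails.
(a) ≤ 5 units — satisfied.
(i) age ≥ 18 — fails.
(ii) not (food handler cert.) — not met.
(iii) all abutters consent — fails.
(iv) closes by 7 p.m. — not satisfied.
(b) = F OR F OR F OR F = false.
So (2) is not satisfied (T AND F).
Overall = F OR F = false.
Exception (commercially zoned) — not satisfied.
Result: main false OR exception false → false.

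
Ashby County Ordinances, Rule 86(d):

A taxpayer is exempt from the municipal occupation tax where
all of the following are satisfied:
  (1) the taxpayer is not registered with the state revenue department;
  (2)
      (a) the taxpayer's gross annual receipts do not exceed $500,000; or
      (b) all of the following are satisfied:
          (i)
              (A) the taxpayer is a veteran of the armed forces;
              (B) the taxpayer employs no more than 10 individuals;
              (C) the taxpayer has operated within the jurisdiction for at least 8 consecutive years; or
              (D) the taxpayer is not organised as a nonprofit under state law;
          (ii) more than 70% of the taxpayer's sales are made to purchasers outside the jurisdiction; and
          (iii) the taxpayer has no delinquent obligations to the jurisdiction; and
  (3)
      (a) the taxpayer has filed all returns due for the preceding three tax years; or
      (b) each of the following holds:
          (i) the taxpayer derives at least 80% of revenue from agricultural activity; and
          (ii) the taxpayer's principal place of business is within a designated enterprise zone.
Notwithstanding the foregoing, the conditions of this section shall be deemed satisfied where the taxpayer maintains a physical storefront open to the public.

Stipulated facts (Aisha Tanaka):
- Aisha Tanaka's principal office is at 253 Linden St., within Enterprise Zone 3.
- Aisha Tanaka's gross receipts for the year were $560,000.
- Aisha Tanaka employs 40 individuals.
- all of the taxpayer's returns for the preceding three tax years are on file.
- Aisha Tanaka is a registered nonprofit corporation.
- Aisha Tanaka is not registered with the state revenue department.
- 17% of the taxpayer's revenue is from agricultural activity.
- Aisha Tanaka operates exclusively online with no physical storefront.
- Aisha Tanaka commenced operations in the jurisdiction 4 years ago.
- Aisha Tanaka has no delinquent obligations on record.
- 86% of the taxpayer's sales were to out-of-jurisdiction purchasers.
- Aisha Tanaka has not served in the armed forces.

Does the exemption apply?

No — not exempt.

(1) not (state-registered) — holds.
(a) receipts ≤ $500,000 — not met.
(A) veteran — not met.
(B) ≤ 10 employees — not satisfied.
(C) ≥ 8 yrs in jurisdiction — not satisfied.
(D) not (nonprofit) — fails.
(i) = F OR F OR F OR F = false.
(ii) >70% out-of-jur. sales — met.
(iii) no delinquency — met.
So (b) is not satisfied (F AND T AND T).
(2) = F OR F = false.
(a) returns current — holds.
(i) ≥80% agricultural — not met.
(ii) in enterprise zone — holds.
(b): F AND T → false.
(3): T OR F → true.
Overall = T AND F AND T = false.
Exception (has storefront) — not satisfied.
Result: main false OR exception false → false.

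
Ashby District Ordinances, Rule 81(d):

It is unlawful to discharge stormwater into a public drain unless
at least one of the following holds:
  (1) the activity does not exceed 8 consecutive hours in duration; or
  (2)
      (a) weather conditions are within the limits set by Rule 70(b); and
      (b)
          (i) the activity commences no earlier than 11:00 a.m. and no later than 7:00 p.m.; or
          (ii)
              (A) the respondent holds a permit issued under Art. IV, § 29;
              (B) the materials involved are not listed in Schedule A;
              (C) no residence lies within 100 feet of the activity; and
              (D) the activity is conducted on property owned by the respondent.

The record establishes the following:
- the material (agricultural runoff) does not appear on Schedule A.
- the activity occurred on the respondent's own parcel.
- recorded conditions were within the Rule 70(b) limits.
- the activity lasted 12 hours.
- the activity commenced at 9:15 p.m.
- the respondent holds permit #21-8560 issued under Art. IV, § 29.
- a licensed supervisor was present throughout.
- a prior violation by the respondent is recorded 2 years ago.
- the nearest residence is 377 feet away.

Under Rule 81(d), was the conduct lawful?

(1) ≤ 8 hrs duration — not met.
(a) weather ok — satisfied.
(i) start within hours — not satisfied.
(A) holds permit — met.
(B) not (Schedule A material) — holds.
(C) no residence in 100 ft — met.
(D) own property — satisfied.
(ii): T AND T AND T AND T → true.
(b) = F OR T = true.
(2): T AND T → true.
Overall = F OR T = true.

Yes — lawful.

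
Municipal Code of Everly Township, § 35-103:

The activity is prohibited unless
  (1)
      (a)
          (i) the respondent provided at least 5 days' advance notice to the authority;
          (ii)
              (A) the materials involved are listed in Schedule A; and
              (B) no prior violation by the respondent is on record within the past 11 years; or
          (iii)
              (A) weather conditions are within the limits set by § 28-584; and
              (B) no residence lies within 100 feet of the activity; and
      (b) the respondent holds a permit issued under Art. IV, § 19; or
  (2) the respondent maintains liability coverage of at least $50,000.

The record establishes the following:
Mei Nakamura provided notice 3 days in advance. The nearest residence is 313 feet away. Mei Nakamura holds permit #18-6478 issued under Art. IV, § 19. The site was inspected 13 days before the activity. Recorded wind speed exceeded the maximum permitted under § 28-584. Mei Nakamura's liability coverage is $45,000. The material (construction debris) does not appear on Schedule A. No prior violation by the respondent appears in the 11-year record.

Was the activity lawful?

(i) ≥5 days' notice — not met.
(A) Schedule A material — not met.
(B) no prior violation — satisfied.
(ii) = F AND T = false.
(A) weather ok — not satisfied.
(B) no residence in 100 ft — satisfied.
So (iii) is not satisfied (F AND T).
(a) = F OR F OR F = false.
(b) holds permit — holds.
(1): F AND T → false.
(2) coverage ≥ $50,000 — fails.
Overall = F OR F = false.

No — unlawful.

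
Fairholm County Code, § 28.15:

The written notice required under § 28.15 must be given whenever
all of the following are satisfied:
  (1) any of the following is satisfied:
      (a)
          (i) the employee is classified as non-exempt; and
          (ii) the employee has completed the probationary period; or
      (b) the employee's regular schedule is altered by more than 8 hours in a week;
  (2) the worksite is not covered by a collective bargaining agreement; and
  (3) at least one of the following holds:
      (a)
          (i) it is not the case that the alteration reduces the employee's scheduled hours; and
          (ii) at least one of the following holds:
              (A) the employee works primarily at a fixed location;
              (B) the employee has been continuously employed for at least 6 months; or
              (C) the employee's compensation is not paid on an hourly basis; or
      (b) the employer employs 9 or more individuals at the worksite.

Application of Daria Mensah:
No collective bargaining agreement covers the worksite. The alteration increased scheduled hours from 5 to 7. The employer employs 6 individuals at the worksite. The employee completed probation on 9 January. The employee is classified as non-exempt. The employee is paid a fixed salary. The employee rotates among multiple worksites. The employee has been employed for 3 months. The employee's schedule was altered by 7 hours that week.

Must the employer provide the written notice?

Yes — required.

(i) non-exempt — met.
(ii) past probation — met.
(a) = T AND T = true.
(b) schedule shift > 8h — not satisfied.
(1) = T OR F = true.
(2) no CBA — holds.
(i) not (hours reduced) — satisfied.
(A) fixed location — not met.
(B) tenure ≥ 6 mo. — fails.
(C) not (hourly-paid) — holds.
So (ii) is satisfied (F OR F OR T).
So (a) is satisfied (T AND T).
(b) ≥ 9 at site — not met.
So (3) is satisfied (T OR F).
So Overall is satisfied (T AND T AND T).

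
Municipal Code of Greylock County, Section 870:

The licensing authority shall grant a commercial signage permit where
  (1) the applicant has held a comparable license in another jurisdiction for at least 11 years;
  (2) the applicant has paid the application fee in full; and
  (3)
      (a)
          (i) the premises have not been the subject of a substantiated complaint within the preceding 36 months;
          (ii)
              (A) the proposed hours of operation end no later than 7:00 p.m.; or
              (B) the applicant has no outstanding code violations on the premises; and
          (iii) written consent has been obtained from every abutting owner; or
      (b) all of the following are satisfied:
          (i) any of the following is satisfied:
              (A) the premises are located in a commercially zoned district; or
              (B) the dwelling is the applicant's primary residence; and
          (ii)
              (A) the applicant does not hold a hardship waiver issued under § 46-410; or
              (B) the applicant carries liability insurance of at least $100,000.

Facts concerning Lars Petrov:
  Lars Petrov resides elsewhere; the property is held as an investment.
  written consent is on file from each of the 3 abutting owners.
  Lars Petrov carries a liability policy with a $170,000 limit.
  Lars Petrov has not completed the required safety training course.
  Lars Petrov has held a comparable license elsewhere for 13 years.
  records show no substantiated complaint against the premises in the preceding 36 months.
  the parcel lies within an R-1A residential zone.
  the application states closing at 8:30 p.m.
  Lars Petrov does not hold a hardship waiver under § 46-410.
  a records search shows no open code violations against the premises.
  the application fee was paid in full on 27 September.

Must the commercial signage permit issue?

(1) prior license ≥ 11 yr — holds.
(2) fee paid — holds.
(i) no complaint in 36 mo. — satisfied.
(A) closes by 7 p.m. — fails.
(B) no code violations — met.
So (ii) is satisfied (F OR T).
(iii) all abutters consent — satisfied.
So (a) is satisfied (T AND T AND T).
(A) commercially zoned — not satisfied.
(B) primary residence — fails.
(i): F OR F → false.
(A) not (hardship waiver) — holds.
(B) insurance ≥ $100,000 — holds.
So (ii) is satisfied (T OR T).
So (b) is not satisfied (F AND T).
(3): T OR F → true.
Overall = T AND T AND T = true.

Yes — granted.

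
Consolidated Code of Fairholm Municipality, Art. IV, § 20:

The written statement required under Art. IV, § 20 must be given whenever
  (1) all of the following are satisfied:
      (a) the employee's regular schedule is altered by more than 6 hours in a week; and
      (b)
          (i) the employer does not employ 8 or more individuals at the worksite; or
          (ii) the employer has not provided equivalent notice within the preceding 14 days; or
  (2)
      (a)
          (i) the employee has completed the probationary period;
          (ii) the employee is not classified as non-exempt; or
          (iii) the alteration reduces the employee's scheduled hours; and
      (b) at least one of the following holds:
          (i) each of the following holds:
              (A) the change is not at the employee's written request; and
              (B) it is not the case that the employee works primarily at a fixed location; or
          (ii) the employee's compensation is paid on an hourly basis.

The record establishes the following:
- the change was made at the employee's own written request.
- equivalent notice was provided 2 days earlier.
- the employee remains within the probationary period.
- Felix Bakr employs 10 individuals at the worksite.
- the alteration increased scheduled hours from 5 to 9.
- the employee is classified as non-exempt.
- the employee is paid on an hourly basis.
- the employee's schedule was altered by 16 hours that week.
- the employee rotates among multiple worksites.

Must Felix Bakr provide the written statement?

(a) schedule shift > 6h — satisfied.
(i) not (≥ 8 at site) — not satisfied.
(ii) no recent notice — not satisfied.
So (b) is not satisfied (F OR F).
(1): T AND F → false.
(i) past probation — not satisfied.
(ii) not (non-exempt) — not satisfied.
(iii) hours reduced — not satisfied.
(a) = F OR F OR F = false.
(A) not employee-requested — not met.
(B) not (fixed location) — satisfied.
(i): F AND T → false.
(ii) hourly-paid — met.
So (b) is satisfied (F OR T).
(2): F AND T → false.
So Overall is not satisfied (F OR F).

No — not required.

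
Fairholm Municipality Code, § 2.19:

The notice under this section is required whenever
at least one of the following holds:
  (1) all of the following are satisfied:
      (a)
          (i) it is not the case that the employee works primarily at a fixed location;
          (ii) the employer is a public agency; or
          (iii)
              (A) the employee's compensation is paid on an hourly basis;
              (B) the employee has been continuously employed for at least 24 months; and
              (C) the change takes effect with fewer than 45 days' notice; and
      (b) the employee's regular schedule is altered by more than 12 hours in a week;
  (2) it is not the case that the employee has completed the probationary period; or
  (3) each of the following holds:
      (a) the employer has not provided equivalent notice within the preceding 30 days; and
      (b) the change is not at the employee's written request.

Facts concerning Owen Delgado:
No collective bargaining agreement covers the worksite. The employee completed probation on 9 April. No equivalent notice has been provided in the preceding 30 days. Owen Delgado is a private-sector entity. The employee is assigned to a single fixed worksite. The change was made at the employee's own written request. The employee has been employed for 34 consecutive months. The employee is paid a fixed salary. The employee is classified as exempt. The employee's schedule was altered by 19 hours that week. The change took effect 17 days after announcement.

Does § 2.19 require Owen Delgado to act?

(i) not (fixed location) — fails.
(ii) public agency — not satisfied.
(A) hourly-paid — not met.
(B) tenure ≥ 24 mo. — holds.
(C) < 45 days' notice — satisfied.
(iii): F AND T AND T → false.
(a) = F OR F OR F = false.
(b) schedule shift > 12h — met.
(1): F AND T → false.
(2) not (past probation) — fails.
(a) no recent notice — satisfied.
(b) not employee-requested — not met.
(3) = T AND F = false.
So Overall is not satisfied (F OR F OR F).

No — not required.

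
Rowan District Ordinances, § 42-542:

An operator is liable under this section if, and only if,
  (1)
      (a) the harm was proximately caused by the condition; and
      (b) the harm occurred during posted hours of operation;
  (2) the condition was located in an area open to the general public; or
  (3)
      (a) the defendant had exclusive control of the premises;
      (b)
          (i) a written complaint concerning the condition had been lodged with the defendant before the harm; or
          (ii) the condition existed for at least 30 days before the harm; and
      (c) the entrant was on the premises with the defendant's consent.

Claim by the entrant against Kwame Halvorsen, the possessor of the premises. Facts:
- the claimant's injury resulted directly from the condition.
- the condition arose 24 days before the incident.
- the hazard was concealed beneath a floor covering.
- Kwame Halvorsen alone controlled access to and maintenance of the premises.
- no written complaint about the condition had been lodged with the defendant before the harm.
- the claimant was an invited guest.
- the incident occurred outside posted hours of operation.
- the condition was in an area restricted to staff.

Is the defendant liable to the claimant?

(a) proximate cause — holds.
(b) during posted hours — not met.
(1) = T AND F = false.
(2) public area — not met.
(a) exclusive control — satisfied.
(i) complaint lodged — not satisfied.
(ii) condition ≥30 days old — not satisfied.
(b): F OR F → false.
(c) consent to enter — holds.
(3): T AND F AND T → false.
Overall: F OR F OR F → false.

No — not liable.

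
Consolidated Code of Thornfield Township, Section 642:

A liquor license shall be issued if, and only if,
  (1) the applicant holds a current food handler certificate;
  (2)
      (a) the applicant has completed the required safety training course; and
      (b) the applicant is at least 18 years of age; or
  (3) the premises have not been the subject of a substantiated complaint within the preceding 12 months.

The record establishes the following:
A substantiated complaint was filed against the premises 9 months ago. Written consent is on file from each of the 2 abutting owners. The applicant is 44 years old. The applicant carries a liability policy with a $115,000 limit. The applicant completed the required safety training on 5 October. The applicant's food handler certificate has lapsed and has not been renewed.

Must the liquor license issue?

(1) food handler cert. — not met.
(a) safety training — holds.
(b) age ≥ 18 — satisfied.
So (2) is satisfied (T AND T).
(3) no complaint in 12 mo. — not satisfied.
So Overall is satisfied (F OR T OR F).

Yes — granted.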